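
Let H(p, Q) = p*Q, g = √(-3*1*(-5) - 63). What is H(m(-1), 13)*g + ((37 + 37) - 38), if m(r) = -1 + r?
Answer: 36 - 104*I*√3 ≈ 36.0 - 180.13*I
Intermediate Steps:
g = 4*I*√3 (g = √(-3*(-5) - 63) = √(15 - 63) = √(-48) = 4*I*√3 ≈ 6.9282*I)
H(p, Q) = Q*p
H(m(-1), 13)*g + ((37 + 37) - 38) = (13*(-1 - 1))*(4*I*√3) + ((37 + 37) - 38) = (13*(-2))*(4*I*√3) + (74 - 38) = -104*I*√3 + 36 = 36 - 104*I*√3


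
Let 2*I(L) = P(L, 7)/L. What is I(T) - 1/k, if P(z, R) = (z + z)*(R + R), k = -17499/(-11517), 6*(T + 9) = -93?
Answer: 77823/5833 ≈ 13.342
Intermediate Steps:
T = -49/2 (T = -9 + (1/6)*(-93) = -9 - 31/2 = -49/2 ≈ -24.500)
k = 5833/3839 (k = -17499*(-1/11517) = 5833/3839 ≈ 1.5194)
P(z, R) = 4*R*z (P(z, R) = (2*z)*(2*R) = 4*R*z)
I(L) = 14 (I(L) = ((4*7*L)/L)/2 = ((28*L)/L)/2 = (1/2)*28 = 14)
I(T) - 1/k = 14 - 1/5833/3839 = 14 - 1*3839/5833 = 14 - 3839/5833 = 77823/5833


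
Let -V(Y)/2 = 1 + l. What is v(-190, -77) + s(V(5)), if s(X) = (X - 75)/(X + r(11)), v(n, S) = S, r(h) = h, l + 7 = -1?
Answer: -1986/25 ≈ -79.440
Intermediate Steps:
l = -8 (l = -7 - 1 = -8)
V(Y) = 14 (V(Y) = -2*(1 - 8) = -2*(-7) = 14)
s(X) = (-75 + X)/(11 + X) (s(X) = (X - 75)/(X + 11) = (-75 + X)/(11 + X))
v(-190, -77) + s(V(5)) = -77 + (-75 + 14)/(11 + 14) = -77 - 61/25 = -1986/25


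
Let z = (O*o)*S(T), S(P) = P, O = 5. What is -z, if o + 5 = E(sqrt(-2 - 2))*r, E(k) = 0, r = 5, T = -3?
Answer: -75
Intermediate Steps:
o = -5 (o = -5 + 0*5 = -5 + 0 = -5)
z = 75 (z = (5*(-5))*(-3) = -25*(-3) = 75)
-z = -1*75 = -75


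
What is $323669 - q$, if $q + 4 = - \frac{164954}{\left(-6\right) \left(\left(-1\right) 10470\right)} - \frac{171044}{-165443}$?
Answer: $\frac{1681995936236261}{5196564630} \approx 3.2367 \cdot 10^{5}$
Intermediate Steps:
$q = - \frac{29059008791}{5196564630}$ ($q = -4 - \left(- \frac{171044}{165443} + \frac{82477}{31410}\right) = -4 - \left(- \frac{171044}{165443} + \frac{164954}{\left(-6\right) \left(-10470\right)}\right) = -4 + \left(- \frac{164954}{62820} + \frac{171044}{165443}\right) = -4 + \left(\left(-164954\right) \frac{1}{62820} + \frac{171044}{165443}\right) = -4 + \left(- \frac{82477}{31410} + \frac{171044}{165443}\right) = -4 - \frac{8272750271}{5196564630} = - \frac{29059008791}{5196564630} \approx -5.592$)
$323669 - q = 323669 - - \frac{29059008791}{5196564630} = 323669 + \frac{29059008791}{5196564630} = \frac{1681995936236261}{5196564630}$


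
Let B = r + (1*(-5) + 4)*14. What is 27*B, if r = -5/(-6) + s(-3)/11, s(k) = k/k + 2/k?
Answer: -7803/22 ≈ -354.68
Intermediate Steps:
s(k) = 1 + 2/k
r = 19/22 (r = -5/(-6) + ((2 - 3)/(-3))/11 = -5*(-⅙) - ⅓*(-1)*(1/11) = ⅚ + (⅓)*(1/11) = ⅚ + 1/33 = 19/22 ≈ 0.86364)
B = -289/22 (B = 19/22 + (1*(-5) + 4)*14 = 19/22 + (-5 + 4)*14 = 19/22 - 1*14 = 19/22 - 14 = -289/22 ≈ -13.136)
27*B = 27*(-289/22) = -7803/22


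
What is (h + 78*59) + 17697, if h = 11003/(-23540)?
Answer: 524907457/23540 ≈ 22299.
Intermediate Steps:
h = -11003/23540 (h = 11003*(-1/23540) = -11003/23540 ≈ -0.46742)
(h + 78*59) + 17697 = (-11003/23540 + 78*59) + 17697 = (-11003/23540 + 4602) + 17697 = 108320077/23540 + 17697 = 524907457/23540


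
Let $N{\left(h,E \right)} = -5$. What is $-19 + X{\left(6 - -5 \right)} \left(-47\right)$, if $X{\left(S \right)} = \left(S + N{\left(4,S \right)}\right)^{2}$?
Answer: $-1711$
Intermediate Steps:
$X{\left(S \right)} = \left(-5 + S\right)^{2}$ ($X{\left(S \right)} = \left(S - 5\right)^{2} = \left(-5 + S\right)^{2}$)
$-19 + X{\left(6 - -5 \right)} \left(-47\right) = -19 + \left(-5 + \left(6 - -5\right)\right)^{2} \left(-47\right) = -19 + \left(-5 + \left(6 + 5\right)\right)^{2} \left(-47\right) = -19 + \left(-5 + 11\right)^{2} \left(-47\right) = -19 + 6^{2} \left(-47\right) = -19 + 36 \left(-47\right) = -19 - 1692 = -1711$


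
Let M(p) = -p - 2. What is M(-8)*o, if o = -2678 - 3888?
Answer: -39396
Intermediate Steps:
M(p) = -2 - p
o = -6566
M(-8)*o = (-2 - 1*(-8))*(-6566) = (-2 + 8)*(-6566) = 6*(-6566) = -39396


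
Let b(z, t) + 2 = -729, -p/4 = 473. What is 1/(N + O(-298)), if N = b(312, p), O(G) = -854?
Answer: -1/1585 ≈ -0.00063092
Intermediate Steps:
p = -1892 (p = -4*473 = -1892)
b(z, t) = -731 (b(z, t) = -2 - 729 = -731)
N = -731
1/(N + O(-298)) = 1/(-731 - 854) = 1/(-1585) = -1/1585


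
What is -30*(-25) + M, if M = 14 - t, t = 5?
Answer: 759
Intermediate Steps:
M = 9 (M = 14 - 1*5 = 14 - 5 = 9)
-30*(-25) + M = -30*(-25) + 9 = 750 + 9 = 759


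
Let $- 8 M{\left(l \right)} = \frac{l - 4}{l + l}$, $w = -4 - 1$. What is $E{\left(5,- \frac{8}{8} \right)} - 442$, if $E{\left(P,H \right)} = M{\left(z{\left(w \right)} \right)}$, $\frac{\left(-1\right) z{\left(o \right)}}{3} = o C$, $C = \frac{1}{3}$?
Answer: $- \frac{35361}{80} \approx -442.01$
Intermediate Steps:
$C = \frac{1}{3} \approx 0.33333$
$w = -5$ ($w = -4 - 1 = -5$)
$z{\left(o \right)} = - o$ ($z{\left(o \right)} = - 3 o \frac{1}{3} = - 3 \frac{o}{3} = - o$)
$M{\left(l \right)} = - \frac{-4 + l}{16 l}$ ($M{\left(l \right)} = - \frac{\left(l - 4\right) \frac{1}{l + l}}{8} = - \frac{\left(-4 + l\right) \frac{1}{2 l}}{8} = - \frac{\frac{1}{2} \frac{1}{l} \left(-4 + l\right)}{8} = - \frac{-4 + l}{16 l}$)
$E{\left(P,H \right)} = - \frac{1}{80}$ ($E{\left(P,H \right)} = \frac{4 - \left(-1\right) \left(-5\right)}{16 \left(\left(-1\right) \left(-5\right)\right)} = \frac{4 - 5}{16 \cdot 5} = \frac{1}{16} \cdot \frac{1}{5} \left(4 - 5\right) = \frac{1}{16} \cdot \frac{1}{5} \left(-1\right) = - \frac{1}{80}$)
$E{\left(5,- \frac{8}{8} \right)} - 442 = - \frac{1}{80} - 442 = - \frac{35361}{80}$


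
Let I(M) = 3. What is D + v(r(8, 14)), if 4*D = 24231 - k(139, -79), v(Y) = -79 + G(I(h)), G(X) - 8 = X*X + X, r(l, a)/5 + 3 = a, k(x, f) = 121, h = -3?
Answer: 11937/2 ≈ 5968.5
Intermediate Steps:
r(l, a) = -15 + 5*a
G(X) = 8 + X + X**2 (G(X) = 8 + (X*X + X) = 8 + (X**2 + X) = 8 + (X + X**2) = 8 + X + X**2)
v(Y) = -59 (v(Y) = -79 + (8 + 3 + 3**2) = -79 + (8 + 3 + 9) = -79 + 20 = -59)
D = 12055/2 (D = (24231 - 1*121)/4 = (24231 - 121)/4 = (1/4)*24110 = 12055/2 ≈ 6027.5)
D + v(r(8, 14)) = 12055/2 - 59 = 11937/2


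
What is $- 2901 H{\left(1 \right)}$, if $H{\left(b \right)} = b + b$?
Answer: $-5802$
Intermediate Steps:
$H{\left(b \right)} = 2 b$
$- 2901 H{\left(1 \right)} = - 2901 \cdot 2 \cdot 1 = \left(-2901\right) 2 = -5802$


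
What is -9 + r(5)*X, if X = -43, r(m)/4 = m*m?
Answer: -4309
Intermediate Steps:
r(m) = 4*m² (r(m) = 4*(m*m) = 4*m²)
-9 + r(5)*X = -9 + (4*5²)*(-43) = -9 + (4*25)*(-43) = -9 + 100*(-43) = -9 - 4300 = -4309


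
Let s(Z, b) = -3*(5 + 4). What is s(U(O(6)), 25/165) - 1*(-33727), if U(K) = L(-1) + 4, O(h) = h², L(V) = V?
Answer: 33700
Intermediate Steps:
U(K) = 3 (U(K) = -1 + 4 = 3)
s(Z, b) = -27 (s(Z, b) = -3*9 = -27)
s(U(O(6)), 25/165) - 1*(-33727) = -27 - 1*(-33727) = -27 + 33727 = 33700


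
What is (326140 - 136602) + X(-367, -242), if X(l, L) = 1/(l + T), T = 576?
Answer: 39613443/209 ≈ 1.8954e+5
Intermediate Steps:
X(l, L) = 1/(576 + l) (X(l, L) = 1/(l + 576) = 1/(576 + l))
(326140 - 136602) + X(-367, -242) = (326140 - 136602) + 1/(576 - 367) = 189538 + 1/209 = 39613443/209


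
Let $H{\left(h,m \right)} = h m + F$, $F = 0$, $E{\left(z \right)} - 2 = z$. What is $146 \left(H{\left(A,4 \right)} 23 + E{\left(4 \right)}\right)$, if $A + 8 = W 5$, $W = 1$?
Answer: $-39420$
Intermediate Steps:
$E{\left(z \right)} = 2 + z$
$A = -3$ ($A = -8 + 1 \cdot 5 = -8 + 5 = -3$)
$H{\left(h,m \right)} = h m$ ($H{\left(h,m \right)} = h m + 0 = h m$)
$146 \left(H{\left(A,4 \right)} 23 + E{\left(4 \right)}\right) = 146 \left(\left(-3\right) 4 \cdot 23 + \left(2 + 4\right)\right) = 146 \left(\left(-12\right) 23 + 6\right) = 146 \left(-276 + 6\right) = 146 \left(-270\right) = -39420$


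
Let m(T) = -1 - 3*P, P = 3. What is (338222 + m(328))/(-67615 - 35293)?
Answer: -84553/25727 ≈ -3.2865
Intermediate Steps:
m(T) = -10 (m(T) = -1 - 3*3 = -1 - 9 = -10)
(338222 + m(328))/(-67615 - 35293) = (338222 - 10)/(-67615 - 35293) = 338212/(-102908) = 338212*(-1/102908) = -84553/25727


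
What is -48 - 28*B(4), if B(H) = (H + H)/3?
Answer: -368/3 ≈ -122.67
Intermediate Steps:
B(H) = 2*H/3 (B(H) = (2*H)*(⅓) = 2*H/3)
-48 - 28*B(4) = -48 - 56*4/3 = -48 - 28*8/3 = -48 - 224/3 = -368/3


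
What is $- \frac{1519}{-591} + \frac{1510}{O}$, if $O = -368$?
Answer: $- \frac{166709}{108744} \approx -1.533$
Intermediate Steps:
$- \frac{1519}{-591} + \frac{1510}{O} = - \frac{1519}{-591} + \frac{1510}{-368} = \left(-1519\right) \left(- \frac{1}{591}\right) + 1510 \left(- \frac{1}{368}\right) = \frac{1519}{591} - \frac{755}{184} = - \frac{166709}{108744}$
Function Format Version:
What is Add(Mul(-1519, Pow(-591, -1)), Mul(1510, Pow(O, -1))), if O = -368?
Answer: Rational(-166709, 108744) ≈ -1.5330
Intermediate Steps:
Add(Mul(-1519, Pow(-591, -1)), Mul(1510, Pow(O, -1))) = Add(Mul(-1519, Pow(-591, -1)), Mul(1510, Pow(-368, -1))) = Add(Mul(-1519, Rational(-1, 591)), Mul(1510, Rational(-1, 368))) = Add(Rational(1519, 591), Rational(-755, 184)) = Rational(-166709, 108744)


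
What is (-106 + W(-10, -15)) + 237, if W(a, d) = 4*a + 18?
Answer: 109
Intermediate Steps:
W(a, d) = 18 + 4*a
(-106 + W(-10, -15)) + 237 = (-106 + (18 + 4*(-10))) + 237 = (-106 + (18 - 40)) + 237 = (-106 - 22) + 237 = -128 + 237 = 109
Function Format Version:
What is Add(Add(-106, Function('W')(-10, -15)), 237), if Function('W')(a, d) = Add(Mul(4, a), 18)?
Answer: 109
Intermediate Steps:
Function('W')(a, d) = Add(18, Mul(4, a))
Add(Add(-106, Function('W')(-10, -15)), 237) = Add(Add(-106, Add(18, Mul(4, -10))), 237) = Add(Add(-106, Add(18, -40)), 237) = Add(Add(-106, -22), 237) = Add(-128, 237) = 109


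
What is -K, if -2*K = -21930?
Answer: -10965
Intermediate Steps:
K = 10965 (K = -1/2*(-21930) = 10965)
-K = -1*10965 = -10965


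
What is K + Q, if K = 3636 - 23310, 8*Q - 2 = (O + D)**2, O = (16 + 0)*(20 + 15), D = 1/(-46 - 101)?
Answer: 3375377251/172872 ≈ 19525.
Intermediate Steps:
D = -1/147 (D = 1/(-147) = -1/147 ≈ -0.0068027)
O = 560 (O = 16*35 = 560)
Q = 6776460979/172872 (Q = 1/4 + (560 - 1/147)**2/8 = 1/4 + (82319/147)**2/8 = 1/4 + (1/8)*(6776417761/21609) = 1/4 + 6776417761/172872 = 6776460979/172872 ≈ 39199.)
K = -19674
K + Q = -19674 + 6776460979/172872 = 3375377251/172872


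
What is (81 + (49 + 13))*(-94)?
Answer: -13442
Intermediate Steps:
(81 + (49 + 13))*(-94) = (81 + 62)*(-94) = 143*(-94) = -13442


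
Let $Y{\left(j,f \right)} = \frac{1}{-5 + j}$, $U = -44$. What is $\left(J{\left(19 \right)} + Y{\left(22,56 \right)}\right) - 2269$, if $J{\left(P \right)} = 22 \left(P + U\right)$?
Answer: $- \frac{47922}{17} \approx -2818.9$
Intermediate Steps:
$J{\left(P \right)} = -968 + 22 P$ ($J{\left(P \right)} = 22 \left(P - 44\right) = 22 \left(-44 + P\right) = -968 + 22 P$)
$\left(J{\left(19 \right)} + Y{\left(22,56 \right)}\right) - 2269 = \left(\left(-968 + 22 \cdot 19\right) + \frac{1}{-5 + 22}\right) - 2269 = \left(\left(-968 + 418\right) + \frac{1}{17}\right) - 2269 = \left(-550 + \frac{1}{17}\right) - 2269 = - \frac{9349}{17} - 2269 = - \frac{47922}{17}$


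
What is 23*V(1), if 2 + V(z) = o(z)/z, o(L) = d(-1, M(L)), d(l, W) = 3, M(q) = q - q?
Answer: 23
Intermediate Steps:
M(q) = 0
o(L) = 3
V(z) = -2 + 3/z
23*V(1) = 23*(-2 + 3/1) = 23*(-2 + 3*1) = 23*(-2 + 3) = 23*1 = 23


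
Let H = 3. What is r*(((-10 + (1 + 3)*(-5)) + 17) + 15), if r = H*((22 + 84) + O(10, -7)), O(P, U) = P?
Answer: 696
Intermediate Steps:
r = 348 (r = 3*((22 + 84) + 10) = 3*(106 + 10) = 3*116 = 348)
r*(((-10 + (1 + 3)*(-5)) + 17) + 15) = 348*(((-10 + (1 + 3)*(-5)) + 17) + 15) = 348*(((-10 + 4*(-5)) + 17) + 15) = 348*(((-10 - 20) + 17) + 15) = 348*((-30 + 17) + 15) = 348*(-13 + 15) = 348*2 = 696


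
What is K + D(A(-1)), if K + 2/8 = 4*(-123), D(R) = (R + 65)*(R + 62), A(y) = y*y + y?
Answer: 14151/4 ≈ 3537.8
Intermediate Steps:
A(y) = y + y**2 (A(y) = y**2 + y = y + y**2)
D(R) = (62 + R)*(65 + R) (D(R) = (65 + R)*(62 + R) = (62 + R)*(65 + R))
K = -1969/4 (K = -1/4 + 4*(-123) = -1/4 - 492 = -1969/4 ≈ -492.25)
K + D(A(-1)) = -1969/4 + (4030 + (-(1 - 1))**2 + 127*(-(1 - 1))) = -1969/4 + (4030 + (-1*0)**2 + 127*(-1*0)) = -1969/4 + (4030 + 0**2 + 127*0) = -1969/4 + (4030 + 0 + 0) = -1969/4 + 4030 = 14151/4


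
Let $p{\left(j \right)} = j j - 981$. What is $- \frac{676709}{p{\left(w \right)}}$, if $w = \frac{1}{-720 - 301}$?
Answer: $\frac{705429206669}{1022634620} \approx 689.82$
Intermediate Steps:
$w = - \frac{1}{1021}$ ($w = \frac{1}{-1021} = - \frac{1}{1021} \approx -0.00097943$)
$p{\left(j \right)} = -981 + j^{2}$ ($p{\left(j \right)} = j^{2} - 981 = -981 + j^{2}$)
$- \frac{676709}{p{\left(w \right)}} = - \frac{676709}{-981 + \left(- \frac{1}{1021}\right)^{2}} = - \frac{676709}{-981 + \frac{1}{1042441}} = - \frac{676709}{- \frac{1022634620}{1042441}} = \left(-676709\right) \left(- \frac{1042441}{1022634620}\right) = \frac{705429206669}{1022634620}$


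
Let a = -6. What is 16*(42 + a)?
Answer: 576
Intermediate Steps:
16*(42 + a) = 16*(42 - 6) = 16*36 = 576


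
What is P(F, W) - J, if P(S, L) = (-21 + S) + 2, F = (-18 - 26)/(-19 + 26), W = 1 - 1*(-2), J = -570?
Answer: 3813/7 ≈ 544.71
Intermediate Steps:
W = 3 (W = 1 + 2 = 3)
F = -44/7 ≈ -6.2857
P(S, L) = -19 + S
P(F, W) - J = (-19 - 44/7) - 1*(-570) = -177/7 + 570 = 3813/7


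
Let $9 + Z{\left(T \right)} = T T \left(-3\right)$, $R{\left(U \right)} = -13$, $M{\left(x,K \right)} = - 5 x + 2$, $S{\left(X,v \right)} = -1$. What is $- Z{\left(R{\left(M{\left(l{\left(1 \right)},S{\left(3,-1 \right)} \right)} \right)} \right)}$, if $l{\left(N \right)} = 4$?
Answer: $516$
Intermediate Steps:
$M{\left(x,K \right)} = 2 - 5 x$
$Z{\left(T \right)} = -9 - 3 T^{2}$ ($Z{\left(T \right)} = -9 + T T \left(-3\right) = -9 + T^{2} \left(-3\right) = -9 - 3 T^{2}$)
$- Z{\left(R{\left(M{\left(l{\left(1 \right)},S{\left(3,-1 \right)} \right)} \right)} \right)} = - (-9 - 3 \left(-13\right)^{2}) = - (-9 - 507) = \left(-1\right) \left(-516\right) = 516$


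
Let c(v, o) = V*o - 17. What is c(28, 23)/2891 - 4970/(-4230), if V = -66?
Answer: 787522/1222893 ≈ 0.64398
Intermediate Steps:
c(v, o) = -17 - 66*o (c(v, o) = -66*o - 17 = -17 - 66*o)
c(28, 23)/2891 - 4970/(-4230) = (-17 - 66*23)/2891 - 4970/(-4230) = (-17 - 1518)*(1/2891) - 4970*(-1/4230) = -1535*1/2891 + 497/423 = -1535/2891 + 497/423 = 787522/1222893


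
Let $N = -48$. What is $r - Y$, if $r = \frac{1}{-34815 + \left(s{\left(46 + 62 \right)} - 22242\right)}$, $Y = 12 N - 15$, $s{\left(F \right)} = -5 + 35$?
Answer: $\frac{33702956}{57027} \approx 591.0$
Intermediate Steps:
$s{\left(F \right)} = 30$
$Y = -591$ ($Y = 12 \left(-48\right) - 15 = -576 - 15 = -591$)
$r = - \frac{1}{57027}$ ($r = \frac{1}{-34815 + \left(30 - 22242\right)} = \frac{1}{-34815 - 22212} = \frac{1}{-57027} = - \frac{1}{57027} \approx -1.7536 \cdot 10^{-5}$)
$r - Y = - \frac{1}{57027} - -591 = - \frac{1}{57027} + 591 = \frac{33702956}{57027}$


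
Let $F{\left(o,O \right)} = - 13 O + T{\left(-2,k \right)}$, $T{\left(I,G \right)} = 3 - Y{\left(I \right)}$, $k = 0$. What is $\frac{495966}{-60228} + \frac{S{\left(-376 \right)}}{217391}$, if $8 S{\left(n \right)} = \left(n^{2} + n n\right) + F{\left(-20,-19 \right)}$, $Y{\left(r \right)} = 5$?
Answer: $- \frac{70458667861}{8728683432} \approx -8.0721$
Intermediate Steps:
$T{\left(I,G \right)} = -2$ ($T{\left(I,G \right)} = 3 - 5 = -2$)
$F{\left(o,O \right)} = -2 - 13 O$ ($F{\left(o,O \right)} = - 13 O - 2 = -2 - 13 O$)
$S{\left(n \right)} = \frac{245}{8} + \frac{n^{2}}{4}$ ($S{\left(n \right)} = \frac{\left(n^{2} + n n\right) - -245}{8} = \frac{\left(n^{2} + n^{2}\right) + \left(-2 + 247\right)}{8} = \frac{2 n^{2} + 245}{8} = \frac{245 + 2 n^{2}}{8} = \frac{245}{8} + \frac{n^{2}}{4}$)
$\frac{495966}{-60228} + \frac{S{\left(-376 \right)}}{217391} = \frac{495966}{-60228} + \frac{\frac{245}{8} + \frac{\left(-376\right)^{2}}{4}}{217391} = 495966 \left(- \frac{1}{60228}\right) + \left(\frac{245}{8} + \frac{1}{4} \cdot 141376\right) \frac{1}{217391} = - \frac{82661}{10038} + \left(\frac{245}{8} + 35344\right) \frac{1}{217391} = - \frac{82661}{10038} + \frac{282997}{8} \cdot \frac{1}{217391} = - \frac{82661}{10038} + \frac{282997}{1739128} = - \frac{70458667861}{8728683432}$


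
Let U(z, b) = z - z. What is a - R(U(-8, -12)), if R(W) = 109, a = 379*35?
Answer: 13156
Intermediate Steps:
U(z, b) = 0
a = 13265
a - R(U(-8, -12)) = 13265 - 1*109 = 13265 - 109 = 13156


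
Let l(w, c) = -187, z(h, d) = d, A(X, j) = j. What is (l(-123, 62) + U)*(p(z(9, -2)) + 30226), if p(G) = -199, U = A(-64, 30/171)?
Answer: -106585841/19 ≈ -5.6098e+6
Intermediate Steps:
U = 10/57 (U = 30/171 = 30*(1/171) = 10/57 ≈ 0.17544)
(l(-123, 62) + U)*(p(z(9, -2)) + 30226) = (-187 + 10/57)*(-199 + 30226) = -10649/57*30027 = -106585841/19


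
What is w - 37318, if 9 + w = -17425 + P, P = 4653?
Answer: -50099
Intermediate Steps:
w = -12781 (w = -9 + (-17425 + 4653) = -9 - 12772 = -12781)
w - 37318 = -12781 - 37318 = -50099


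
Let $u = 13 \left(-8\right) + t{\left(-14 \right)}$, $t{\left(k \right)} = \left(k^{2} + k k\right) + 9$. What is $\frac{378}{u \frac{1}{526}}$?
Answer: $\frac{7364}{11} \approx 669.45$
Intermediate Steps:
$t{\left(k \right)} = 9 + 2 k^{2}$ ($t{\left(k \right)} = \left(k^{2} + k^{2}\right) + 9 = 2 k^{2} + 9 = 9 + 2 k^{2}$)
$u = 297$ ($u = 13 \left(-8\right) + \left(9 + 2 \left(-14\right)^{2}\right) = -104 + \left(9 + 2 \cdot 196\right) = -104 + \left(9 + 392\right) = -104 + 401 = 297$)
$\frac{378}{u \frac{1}{526}} = \frac{378}{297 \cdot \frac{1}{526}} = \frac{378}{\frac{297}{526}} = 378 \cdot \frac{526}{297} = \frac{7364}{11}$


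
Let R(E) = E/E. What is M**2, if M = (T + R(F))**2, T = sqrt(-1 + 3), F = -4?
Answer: (1 + sqrt(2))**4 ≈ 33.971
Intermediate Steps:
R(E) = 1
T = sqrt(2) ≈ 1.4142
M = (1 + sqrt(2))**2 (M = (sqrt(2) + 1)**2 = (1 + sqrt(2))**2 ≈ 5.8284)
M**2 = ((1 + sqrt(2))**2)**2 = (1 + sqrt(2))**4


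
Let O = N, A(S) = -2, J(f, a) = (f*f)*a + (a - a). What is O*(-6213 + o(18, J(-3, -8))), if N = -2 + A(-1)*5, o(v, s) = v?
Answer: 74340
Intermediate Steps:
J(f, a) = a*f² (J(f, a) = f²*a + 0 = a*f² + 0 = a*f²)
N = -12 (N = -2 - 2*5 = -2 - 10 = -12)
O = -12
O*(-6213 + o(18, J(-3, -8))) = -12*(-6213 + 18) = -12*(-6195) = 74340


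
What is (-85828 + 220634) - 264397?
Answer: -129591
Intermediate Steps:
(-85828 + 220634) - 264397 = 134806 - 264397 = -129591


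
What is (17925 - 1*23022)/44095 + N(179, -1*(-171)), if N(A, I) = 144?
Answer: 6344583/44095 ≈ 143.88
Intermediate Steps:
(17925 - 1*23022)/44095 + N(179, -1*(-171)) = (17925 - 1*23022)/44095 + 144 = (17925 - 23022)*(1/44095) + 144 = -5097*1/44095 + 144 = -5097/44095 + 144 = 6344583/44095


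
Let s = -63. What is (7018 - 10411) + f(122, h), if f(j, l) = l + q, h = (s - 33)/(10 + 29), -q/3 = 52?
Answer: -46169/13 ≈ -3551.5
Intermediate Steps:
q = -156 (q = -3*52 = -156)
h = -32/13 (h = (-63 - 33)/(10 + 29) = -96/39 = -96*1/39 = -32/13 ≈ -2.4615)
f(j, l) = -156 + l (f(j, l) = l - 156 = -156 + l)
(7018 - 10411) + f(122, h) = (7018 - 10411) + (-156 - 32/13) = -3393 - 2060/13 = -46169/13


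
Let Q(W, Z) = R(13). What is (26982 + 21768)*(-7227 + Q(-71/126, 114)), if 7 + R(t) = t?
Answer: -352023750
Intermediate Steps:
R(t) = -7 + t
Q(W, Z) = 6 (Q(W, Z) = -7 + 13 = 6)
(26982 + 21768)*(-7227 + Q(-71/126, 114)) = (26982 + 21768)*(-7227 + 6) = 48750*(-7221) = -352023750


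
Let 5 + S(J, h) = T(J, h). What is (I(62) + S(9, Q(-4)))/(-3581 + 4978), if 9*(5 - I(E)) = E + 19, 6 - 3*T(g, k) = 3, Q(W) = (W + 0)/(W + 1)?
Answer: -8/1397 ≈ -0.0057266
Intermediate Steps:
Q(W) = W/(1 + W)
T(g, k) = 1 (T(g, k) = 2 - ⅓*3 = 2 - 1 = 1)
I(E) = 26/9 - E/9 (I(E) = 5 - (E + 19)/9 = 5 - (19 + E)/9 = 5 + (-19/9 - E/9) = 26/9 - E/9)
S(J, h) = -4 (S(J, h) = -5 + 1 = -4)
(I(62) + S(9, Q(-4)))/(-3581 + 4978) = ((26/9 - ⅑*62) - 4)/(-3581 + 4978) = ((26/9 - 62/9) - 4)/1397 = (-4 - 4)*(1/1397) = -8*1/1397 = -8/1397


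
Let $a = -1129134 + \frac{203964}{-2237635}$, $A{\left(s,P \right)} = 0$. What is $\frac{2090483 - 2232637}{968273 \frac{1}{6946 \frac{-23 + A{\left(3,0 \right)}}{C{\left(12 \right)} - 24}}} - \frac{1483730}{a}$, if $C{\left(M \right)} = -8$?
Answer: $- \frac{7159573807721372557841}{9785715369311650968} \approx -731.63$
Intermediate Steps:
$a = - \frac{2526589962054}{2237635}$ ($a = -1129134 + 203964 \left(- \frac{1}{2237635}\right) = -1129134 - \frac{203964}{2237635} = - \frac{2526589962054}{2237635} \approx -1.1291 \cdot 10^{6}$)
$\frac{2090483 - 2232637}{968273 \frac{1}{6946 \frac{-23 + A{\left(3,0 \right)}}{C{\left(12 \right)} - 24}}} - \frac{1483730}{a} = \frac{2090483 - 2232637}{968273 \frac{1}{6946 \frac{-23 + 0}{-8 - 24}}} - \frac{1483730}{- \frac{2526589962054}{2237635}} = - \frac{142154}{968273 \frac{1}{6946 \left(- \frac{23}{-32}\right)}} - - \frac{1660023089275}{1263294981027} = - \frac{142154}{968273 \frac{1}{6946 \left(\left(-23\right) \left(- \frac{1}{32}\right)\right)}} + \frac{1660023089275}{1263294981027} = - \frac{142154}{968273 \frac{1}{6946 \cdot \frac{23}{32}}} + \frac{1660023089275}{1263294981027} = - \frac{142154}{968273 \frac{1}{\frac{79879}{16}}} + \frac{1660023089275}{1263294981027} = - \frac{142154}{968273 \cdot \frac{16}{79879}} + \frac{1660023089275}{1263294981027} = - \frac{142154}{\frac{15492368}{79879}} + \frac{1660023089275}{1263294981027} = \left(-142154\right) \frac{79879}{15492368} + \frac{1660023089275}{1263294981027} = - \frac{5677559683}{7746184} + \frac{1660023089275}{1263294981027} = - \frac{7159573807721372557841}{9785715369311650968}$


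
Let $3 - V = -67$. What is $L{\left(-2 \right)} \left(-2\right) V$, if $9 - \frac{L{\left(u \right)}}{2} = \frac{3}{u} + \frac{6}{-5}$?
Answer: $-3276$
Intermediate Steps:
$V = 70$ ($V = 3 - -67 = 3 + 67 = 70$)
$L{\left(u \right)} = \frac{102}{5} - \frac{6}{u}$ ($L{\left(u \right)} = 18 - 2 \left(\frac{3}{u} + \frac{6}{-5}\right) = 18 - 2 \left(\frac{3}{u} + 6 \left(- \frac{1}{5}\right)\right) = 18 - 2 \left(\frac{3}{u} - \frac{6}{5}\right) = 18 - 2 \left(- \frac{6}{5} + \frac{3}{u}\right) = 18 + \left(\frac{12}{5} - \frac{6}{u}\right) = \frac{102}{5} - \frac{6}{u}$)
$L{\left(-2 \right)} \left(-2\right) V = \left(\frac{102}{5} - \frac{6}{-2}\right) \left(-2\right) 70 = \left(\frac{102}{5} - -3\right) \left(-2\right) 70 = \left(\frac{102}{5} + 3\right) \left(-2\right) 70 = \frac{117}{5} \left(-2\right) 70 = \left(- \frac{234}{5}\right) 70 = -3276$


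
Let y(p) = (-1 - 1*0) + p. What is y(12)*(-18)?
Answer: -198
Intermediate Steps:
y(p) = -1 + p (y(p) = (-1 + 0) + p = -1 + p)
y(12)*(-18) = (-1 + 12)*(-18) = 11*(-18) = -198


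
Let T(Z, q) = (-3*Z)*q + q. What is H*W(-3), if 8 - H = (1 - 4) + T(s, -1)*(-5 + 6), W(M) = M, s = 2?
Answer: -18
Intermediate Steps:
T(Z, q) = q - 3*Z*q (T(Z, q) = -3*Z*q + q = q - 3*Z*q)
H = 6 (H = 8 - ((1 - 4) + (-(1 - 3*2))*(-5 + 6)) = 8 - (-3 - (1 - 6)*1) = 8 - (-3 - 1*(-5)*1) = 8 - (-3 + 5*1) = 8 - (-3 + 5) = 8 - 1*2 = 8 - 2 = 6)
H*W(-3) = 6*(-3) = -18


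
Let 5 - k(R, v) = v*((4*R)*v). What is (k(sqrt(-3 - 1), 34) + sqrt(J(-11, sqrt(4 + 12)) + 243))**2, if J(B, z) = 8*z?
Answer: (5 - 9248*I + 5*sqrt(11))**2 ≈ -8.5525e+7 - 3.992e+5*I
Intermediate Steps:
k(R, v) = 5 - 4*R*v**2 (k(R, v) = 5 - v*(4*R)*v = 5 - v*4*R*v = 5 - 4*R*v**2)
(k(sqrt(-3 - 1), 34) + sqrt(J(-11, sqrt(4 + 12)) + 243))**2 = ((5 - 4*sqrt(-3 - 1)*34**2) + sqrt(8*sqrt(4 + 12) + 243))**2 = ((5 - 4*sqrt(-4)*1156) + sqrt(8*sqrt(16) + 243))**2 = ((5 - 4*2*I*1156) + sqrt(8*4 + 243))**2 = ((5 - 9248*I) + sqrt(32 + 243))**2 = ((5 - 9248*I) + sqrt(275))**2 = ((5 - 9248*I) + 5*sqrt(11))**2 = (5 - 9248*I + 5*sqrt(11))**2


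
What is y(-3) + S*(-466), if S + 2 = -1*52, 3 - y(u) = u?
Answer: 25170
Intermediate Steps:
y(u) = 3 - u
S = -54 (S = -2 - 1*52 = -2 - 52 = -54)
y(-3) + S*(-466) = (3 - 1*(-3)) - 54*(-466) = (3 + 3) + 25164 = 6 + 25164 = 25170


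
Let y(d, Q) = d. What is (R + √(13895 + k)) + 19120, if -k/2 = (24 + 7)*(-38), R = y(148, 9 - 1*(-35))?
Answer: 19268 + √16251 ≈ 19395.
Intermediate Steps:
R = 148
k = 2356 (k = -2*(24 + 7)*(-38) = -62*(-38) = -2*(-1178) = 2356)
(R + √(13895 + k)) + 19120 = (148 + √(13895 + 2356)) + 19120 = (148 + √16251) + 19120 = 19268 + √16251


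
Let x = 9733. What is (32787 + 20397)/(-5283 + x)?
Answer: 26592/2225 ≈ 11.951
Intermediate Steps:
(32787 + 20397)/(-5283 + x) = (32787 + 20397)/(-5283 + 9733) = 53184/4450 = 53184*(1/4450) = 26592/2225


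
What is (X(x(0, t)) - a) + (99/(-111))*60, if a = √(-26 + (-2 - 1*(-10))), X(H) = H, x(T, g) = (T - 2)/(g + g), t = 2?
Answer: -3997/74 - 3*I*√2 ≈ -54.013 - 4.2426*I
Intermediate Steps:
x(T, g) = (-2 + T)/(2*g) (x(T, g) = (-2 + T)/((2*g)) = (-2 + T)*(1/(2*g)) = (-2 + T)/(2*g))
a = 3*I*√2 (a = √(-26 + (-2 + 10)) = √(-26 + 8) = √(-18) = 3*I*√2 ≈ 4.2426*I)
(X(x(0, t)) - a) + (99/(-111))*60 = ((½)*(-2 + 0)/2 - 3*I*√2) + (99/(-111))*60 = ((½)*(½)*(-2) - 3*I*√2) + (99*(-1/111))*60 = (-½ - 3*I*√2) - 33/37*60 = (-½ - 3*I*√2) - 1980/37 = -3997/74 - 3*I*√2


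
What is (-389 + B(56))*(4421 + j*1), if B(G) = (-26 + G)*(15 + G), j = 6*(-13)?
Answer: 7561163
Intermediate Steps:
j = -78
(-389 + B(56))*(4421 + j*1) = (-389 + (-390 + 56² - 11*56))*(4421 - 78*1) = (-389 + (-390 + 3136 - 616))*(4421 - 78) = (-389 + 2130)*4343 = 1741*4343 = 7561163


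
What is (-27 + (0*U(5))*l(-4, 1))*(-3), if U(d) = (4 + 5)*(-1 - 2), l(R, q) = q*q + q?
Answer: 81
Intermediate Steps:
l(R, q) = q + q**2 (l(R, q) = q**2 + q = q + q**2)
U(d) = -27 (U(d) = 9*(-3) = -27)
(-27 + (0*U(5))*l(-4, 1))*(-3) = (-27 + (0*(-27))*(1*(1 + 1)))*(-3) = (-27 + 0*(1*2))*(-3) = (-27 + 0*2)*(-3) = (-27 + 0)*(-3) = -27*(-3) = 81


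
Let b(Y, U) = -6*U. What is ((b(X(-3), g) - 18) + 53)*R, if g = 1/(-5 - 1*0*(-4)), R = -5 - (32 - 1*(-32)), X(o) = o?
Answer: -12489/5 ≈ -2497.8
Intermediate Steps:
R = -69 (R = -5 - (32 + 32) = -5 - 1*64 = -5 - 64 = -69)
g = -⅕ (g = 1/(-5 + 0*(-4)) = 1/(-5 + 0) = 1/(-5) = -⅕ ≈ -0.20000)
((b(X(-3), g) - 18) + 53)*R = ((-6*(-⅕) - 18) + 53)*(-69) = ((6/5 - 18) + 53)*(-69) = (-84/5 + 53)*(-69) = (181/5)*(-69) = -12489/5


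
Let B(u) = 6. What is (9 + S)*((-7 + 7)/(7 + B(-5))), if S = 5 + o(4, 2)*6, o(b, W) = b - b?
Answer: 0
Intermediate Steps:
o(b, W) = 0
S = 5 (S = 5 + 0*6 = 5 + 0 = 5)
(9 + S)*((-7 + 7)/(7 + B(-5))) = (9 + 5)*((-7 + 7)/(7 + 6)) = 14*(0/13) = 14*(0*(1/13)) = 14*0 = 0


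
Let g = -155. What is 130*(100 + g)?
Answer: -7150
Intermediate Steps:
130*(100 + g) = 130*(100 - 155) = 130*(-55) = -7150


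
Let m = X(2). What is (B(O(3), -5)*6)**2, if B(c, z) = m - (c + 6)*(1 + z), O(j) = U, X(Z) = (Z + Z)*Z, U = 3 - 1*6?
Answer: 14400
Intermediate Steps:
U = -3 (U = 3 - 6 = -3)
X(Z) = 2*Z**2 (X(Z) = (2*Z)*Z = 2*Z**2)
O(j) = -3
m = 8 (m = 2*2**2 = 2*4 = 8)
B(c, z) = 8 - (1 + z)*(6 + c) (B(c, z) = 8 - (c + 6)*(1 + z) = 8 - (6 + c)*(1 + z) = 8 - (1 + z)*(6 + c))
(B(O(3), -5)*6)**2 = ((2 - 1*(-3) - 6*(-5) - 1*(-3)*(-5))*6)**2 = ((2 + 3 + 30 - 15)*6)**2 = (20*6)**2 = 120**2 = 14400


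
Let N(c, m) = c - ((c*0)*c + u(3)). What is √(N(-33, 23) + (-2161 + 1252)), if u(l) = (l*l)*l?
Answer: I*√969 ≈ 31.129*I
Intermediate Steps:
u(l) = l³ (u(l) = l²*l = l³)
N(c, m) = -27 + c (N(c, m) = c - ((c*0)*c + 3³) = c - (0*c + 27) = c - (0 + 27) = c - 1*27 = c - 27 = -27 + c)
√(N(-33, 23) + (-2161 + 1252)) = √((-27 - 33) + (-2161 + 1252)) = √(-60 - 909) = √(-969) = I*√969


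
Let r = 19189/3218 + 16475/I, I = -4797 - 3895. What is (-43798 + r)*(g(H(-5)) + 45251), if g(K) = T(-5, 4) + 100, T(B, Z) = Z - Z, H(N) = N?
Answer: -27776439366962175/13985428 ≈ -1.9861e+9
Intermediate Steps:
I = -8692
r = 56887119/13985428 (r = 19189/3218 + 16475/(-8692) = 19189*(1/3218) + 16475*(-1/8692) = 19189/3218 - 16475/8692 = 56887119/13985428 ≈ 4.0676)
T(B, Z) = 0
g(K) = 100 (g(K) = 0 + 100 = 100)
(-43798 + r)*(g(H(-5)) + 45251) = (-43798 + 56887119/13985428)*(100 + 45251) = -612476888425/13985428*45351 = -27776439366962175/13985428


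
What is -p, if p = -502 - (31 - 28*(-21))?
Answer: 1121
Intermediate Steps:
p = -1121 (p = -502 - (31 + 588) = -502 - 1*619 = -502 - 619 = -1121)
-p = -1*(-1121) = 1121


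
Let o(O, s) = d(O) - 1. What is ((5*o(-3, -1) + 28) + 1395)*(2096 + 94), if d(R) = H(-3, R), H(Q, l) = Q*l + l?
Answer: 3171120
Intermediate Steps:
H(Q, l) = l + Q*l
d(R) = -2*R (d(R) = R*(1 - 3) = R*(-2) = -2*R)
o(O, s) = -1 - 2*O (o(O, s) = -2*O - 1 = -1 - 2*O)
((5*o(-3, -1) + 28) + 1395)*(2096 + 94) = ((5*(-1 - 2*(-3)) + 28) + 1395)*(2096 + 94) = ((5*(-1 + 6) + 28) + 1395)*2190 = ((5*5 + 28) + 1395)*2190 = ((25 + 28) + 1395)*2190 = (53 + 1395)*2190 = 1448*2190 = 3171120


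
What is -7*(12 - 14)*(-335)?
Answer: -4690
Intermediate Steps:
-7*(12 - 14)*(-335) = -7*(-2)*(-335) = 14*(-335) = -4690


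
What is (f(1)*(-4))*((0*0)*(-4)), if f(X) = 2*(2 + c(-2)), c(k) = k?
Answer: 0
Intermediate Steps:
f(X) = 0 (f(X) = 2*(2 - 2) = 2*0 = 0)
(f(1)*(-4))*((0*0)*(-4)) = (0*(-4))*((0*0)*(-4)) = 0*(0*(-4)) = 0*0 = 0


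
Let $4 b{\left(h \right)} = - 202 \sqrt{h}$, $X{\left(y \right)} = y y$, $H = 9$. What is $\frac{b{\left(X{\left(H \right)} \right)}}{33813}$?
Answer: $- \frac{101}{7514} \approx -0.013442$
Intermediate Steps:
$X{\left(y \right)} = y^{2}$
$b{\left(h \right)} = - \frac{101 \sqrt{h}}{2}$ ($b{\left(h \right)} = \frac{\left(-202\right) \sqrt{h}}{4} = - \frac{101 \sqrt{h}}{2}$)
$\frac{b{\left(X{\left(H \right)} \right)}}{33813} = \frac{\left(- \frac{101}{2}\right) \sqrt{9^{2}}}{33813} = - \frac{101 \sqrt{81}}{2} \cdot \frac{1}{33813} = \left(- \frac{101}{2}\right) 9 \cdot \frac{1}{33813} = \left(- \frac{909}{2}\right) \frac{1}{33813} = - \frac{101}{7514}$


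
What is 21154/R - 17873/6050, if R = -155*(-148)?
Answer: -7050623/3469675 ≈ -2.0321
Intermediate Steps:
R = 22940
21154/R - 17873/6050 = 21154/22940 - 17873/6050 = 21154*(1/22940) - 17873*1/6050 = 10577/11470 - 17873/6050 = -7050623/3469675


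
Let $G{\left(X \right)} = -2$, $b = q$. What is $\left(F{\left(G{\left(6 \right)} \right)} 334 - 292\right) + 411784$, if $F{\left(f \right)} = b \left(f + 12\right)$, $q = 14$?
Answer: $458252$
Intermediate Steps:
$b = 14$
$F{\left(f \right)} = 168 + 14 f$ ($F{\left(f \right)} = 14 \left(f + 12\right) = 14 \left(12 + f\right) = 168 + 14 f$)
$\left(F{\left(G{\left(6 \right)} \right)} 334 - 292\right) + 411784 = \left(\left(168 + 14 \left(-2\right)\right) 334 - 292\right) + 411784 = \left(\left(168 - 28\right) 334 - 292\right) + 411784 = \left(140 \cdot 334 - 292\right) + 411784 = \left(46760 - 292\right) + 411784 = 46468 + 411784 = 458252$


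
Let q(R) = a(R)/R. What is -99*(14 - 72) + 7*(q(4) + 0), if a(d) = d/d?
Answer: 22975/4 ≈ 5743.8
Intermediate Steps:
a(d) = 1
q(R) = 1/R
-99*(14 - 72) + 7*(q(4) + 0) = -99*(14 - 72) + 7*(1/4 + 0) = -99*(-58) + 7*(1/4 + 0) = 5742 + 7*(1/4) = 5742 + 7/4 = 22975/4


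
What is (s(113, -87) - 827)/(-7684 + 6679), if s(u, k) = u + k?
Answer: 267/335 ≈ 0.79702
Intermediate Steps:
s(u, k) = k + u
(s(113, -87) - 827)/(-7684 + 6679) = ((-87 + 113) - 827)/(-7684 + 6679) = (26 - 827)/(-1005) = -801*(-1/1005) = 267/335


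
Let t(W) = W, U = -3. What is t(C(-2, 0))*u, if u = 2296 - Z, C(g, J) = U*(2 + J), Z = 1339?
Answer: -5742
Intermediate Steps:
C(g, J) = -6 - 3*J (C(g, J) = -3*(2 + J) = -6 - 3*J)
u = 957 (u = 2296 - 1*1339 = 2296 - 1339 = 957)
t(C(-2, 0))*u = (-6 - 3*0)*957 = (-6 + 0)*957 = -6*957 = -5742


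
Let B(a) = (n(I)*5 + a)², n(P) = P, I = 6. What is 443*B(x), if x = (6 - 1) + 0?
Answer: 542675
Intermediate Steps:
x = 5 (x = 5 + 0 = 5)
B(a) = (30 + a)² (B(a) = (6*5 + a)² = (30 + a)²)
443*B(x) = 443*(30 + 5)² = 443*35² = 443*1225 = 542675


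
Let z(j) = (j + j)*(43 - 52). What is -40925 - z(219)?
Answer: -36983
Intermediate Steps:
z(j) = -18*j (z(j) = (2*j)*(-9) = -18*j)
-40925 - z(219) = -40925 - (-18)*219 = -40925 - 1*(-3942) = -40925 + 3942 = -36983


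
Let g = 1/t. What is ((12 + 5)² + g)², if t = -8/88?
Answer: 77284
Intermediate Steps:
t = -1/11 (t = -8*1/88 = -1/11 ≈ -0.090909)
g = -11 (g = 1/(-1/11) = -11)
((12 + 5)² + g)² = ((12 + 5)² - 11)² = (17² - 11)² = (289 - 11)² = 278² = 77284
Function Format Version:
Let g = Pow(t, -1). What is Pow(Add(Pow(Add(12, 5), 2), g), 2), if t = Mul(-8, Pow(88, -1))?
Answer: 77284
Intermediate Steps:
t = Rational(-1, 11) (t = Mul(-8, Rational(1, 88)) = Rational(-1, 11) ≈ -0.090909)
g = -11 (g = Pow(Rational(-1, 11), -1) = -11)
Pow(Add(Pow(Add(12, 5), 2), g), 2) = Pow(Add(Pow(Add(12, 5), 2), -11), 2) = Pow(Add(Pow(17, 2), -11), 2) = Pow(Add(289, -11), 2) = Pow(278, 2) = 77284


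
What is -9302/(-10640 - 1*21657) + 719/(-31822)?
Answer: 272786701/1027755134 ≈ 0.26542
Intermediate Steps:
-9302/(-10640 - 1*21657) + 719/(-31822) = -9302/(-10640 - 21657) + 719*(-1/31822) = -9302/(-32297) - 719/31822 = -9302*(-1/32297) - 719/31822 = 9302/32297 - 719/31822 = 272786701/1027755134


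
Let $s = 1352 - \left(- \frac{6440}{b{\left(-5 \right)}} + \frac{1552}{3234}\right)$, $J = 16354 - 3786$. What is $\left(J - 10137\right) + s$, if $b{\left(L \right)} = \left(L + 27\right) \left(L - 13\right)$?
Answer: $\frac{18270115}{4851} \approx 3766.3$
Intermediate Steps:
$b{\left(L \right)} = \left(-13 + L\right) \left(27 + L\right)$ ($b{\left(L \right)} = \left(27 + L\right) \left(-13 + L\right) = \left(-13 + L\right) \left(27 + L\right)$)
$J = 12568$ ($J = 16354 - 3786 = 12568$)
$s = \frac{6477334}{4851}$ ($s = 1352 - \left(- \frac{6440}{-351 + \left(-5\right)^{2} + 14 \left(-5\right)} + \frac{1552}{3234}\right) = 1352 - \left(- \frac{6440}{-351 + 25 - 70} + 1552 \cdot \frac{1}{3234}\right) = 1352 - \left(- \frac{6440}{-396} + \frac{776}{1617}\right) = 1352 - \left(\left(-6440\right) \left(- \frac{1}{396}\right) + \frac{776}{1617}\right) = 1352 - \left(\frac{1610}{99} + \frac{776}{1617}\right) = 1352 - \frac{81218}{4851} = \frac{6477334}{4851} \approx 1335.3$)
$\left(J - 10137\right) + s = \left(12568 - 10137\right) + \frac{6477334}{4851} = 2431 + \frac{6477334}{4851} = \frac{18270115}{4851}$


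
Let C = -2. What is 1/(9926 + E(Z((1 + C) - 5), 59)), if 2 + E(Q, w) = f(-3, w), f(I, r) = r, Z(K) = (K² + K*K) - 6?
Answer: 1/9983 ≈ 0.00010017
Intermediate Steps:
Z(K) = -6 + 2*K² (Z(K) = (K² + K²) - 6 = 2*K² - 6 = -6 + 2*K²)
E(Q, w) = -2 + w
1/(9926 + E(Z((1 + C) - 5), 59)) = 1/(9926 + (-2 + 59)) = 1/(9926 + 57) = 1/9983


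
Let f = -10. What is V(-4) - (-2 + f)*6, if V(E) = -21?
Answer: 51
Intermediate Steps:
V(-4) - (-2 + f)*6 = -21 - (-2 - 10)*6 = -21 - (-12)*6 = -21 - 1*(-72) = -21 + 72 = 51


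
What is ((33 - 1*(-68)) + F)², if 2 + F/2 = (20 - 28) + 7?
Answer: 9025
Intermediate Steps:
F = -6 (F = -4 + 2*((20 - 28) + 7) = -4 + 2*(-8 + 7) = -4 + 2*(-1) = -4 - 2 = -6)
((33 - 1*(-68)) + F)² = ((33 - 1*(-68)) - 6)² = ((33 + 68) - 6)² = (101 - 6)² = 95² = 9025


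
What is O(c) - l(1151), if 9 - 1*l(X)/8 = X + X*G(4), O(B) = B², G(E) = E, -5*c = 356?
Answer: 1275936/25 ≈ 51037.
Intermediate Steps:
c = -356/5 (c = -⅕*356 = -356/5 ≈ -71.200)
l(X) = 72 - 40*X (l(X) = 72 - 8*(X + X*4) = 72 - 8*(X + 4*X) = 72 - 40*X)
O(c) - l(1151) = (-356/5)² - (72 - 40*1151) = 126736/25 - (72 - 46040) = 126736/25 - 1*(-45968) = 126736/25 + 45968 = 1275936/25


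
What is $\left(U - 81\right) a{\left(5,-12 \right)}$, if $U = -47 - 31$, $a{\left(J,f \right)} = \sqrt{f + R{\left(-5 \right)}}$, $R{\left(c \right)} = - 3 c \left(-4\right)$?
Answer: $- 954 i \sqrt{2} \approx - 1349.2 i$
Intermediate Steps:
$R{\left(c \right)} = 12 c$
$a{\left(J,f \right)} = \sqrt{-60 + f}$ ($a{\left(J,f \right)} = \sqrt{f + 12 \left(-5\right)} = \sqrt{f - 60} = \sqrt{-60 + f}$)
$U = -78$ ($U = -47 - 31 = -78$)
$\left(U - 81\right) a{\left(5,-12 \right)} = \left(-78 - 81\right) \sqrt{-60 - 12} = - 159 \sqrt{-72} = - 159 \cdot 6 i \sqrt{2} = - 954 i \sqrt{2}$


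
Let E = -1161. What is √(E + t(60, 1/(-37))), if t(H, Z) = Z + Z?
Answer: 19*I*√4403/37 ≈ 34.074*I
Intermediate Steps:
t(H, Z) = 2*Z
√(E + t(60, 1/(-37))) = √(-1161 + 2/(-37)) = √(-1161 + 2*(-1/37)) = √(-1161 - 2/37) = √(-42959/37) = 19*I*√4403/37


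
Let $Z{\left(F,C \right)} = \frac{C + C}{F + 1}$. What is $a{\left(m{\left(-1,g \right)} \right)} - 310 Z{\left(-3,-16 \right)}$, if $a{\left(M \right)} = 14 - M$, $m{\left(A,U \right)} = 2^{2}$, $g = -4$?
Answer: $-4950$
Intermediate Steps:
$m{\left(A,U \right)} = 4$
$Z{\left(F,C \right)} = \frac{2 C}{1 + F}$
$a{\left(m{\left(-1,g \right)} \right)} - 310 Z{\left(-3,-16 \right)} = \left(14 - 4\right) - 310 \cdot 2 \left(-16\right) \frac{1}{1 - 3} = \left(14 - 4\right) - 310 \cdot 2 \left(-16\right) \frac{1}{-2} = 10 - 310 \cdot 2 \left(-16\right) \left(- \frac{1}{2}\right) = 10 - 4960 = -4950$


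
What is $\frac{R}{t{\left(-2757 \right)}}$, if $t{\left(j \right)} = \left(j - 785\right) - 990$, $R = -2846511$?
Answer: $\frac{2846511}{4532} \approx 628.09$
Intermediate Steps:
$t{\left(j \right)} = -1775 + j$ ($t{\left(j \right)} = \left(-785 + j\right) - 990 = -1775 + j$)
$\frac{R}{t{\left(-2757 \right)}} = - \frac{2846511}{-1775 - 2757} = - \frac{2846511}{-4532} = \left(-2846511\right) \left(- \frac{1}{4532}\right) = \frac{2846511}{4532}$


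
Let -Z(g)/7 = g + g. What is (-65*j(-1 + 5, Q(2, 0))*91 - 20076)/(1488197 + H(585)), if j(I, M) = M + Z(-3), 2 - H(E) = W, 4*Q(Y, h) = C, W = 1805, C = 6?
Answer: -79251/424684 ≈ -0.18661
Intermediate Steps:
Q(Y, h) = 3/2 (Q(Y, h) = (1/4)*6 = 3/2)
H(E) = -1803 (H(E) = 2 - 1*1805 = 2 - 1805 = -1803)
Z(g) = -14*g (Z(g) = -7*(g + g) = -14*g)
j(I, M) = 42 + M (j(I, M) = M - 14*(-3) = M + 42 = 42 + M)
(-65*j(-1 + 5, Q(2, 0))*91 - 20076)/(1488197 + H(585)) = (-65*(42 + 3/2)*91 - 20076)/(1488197 - 1803) = (-65*87/2*91 - 20076)/1486394 = (-5655/2*91 - 20076)*(1/1486394) = (-514605/2 - 20076)*(1/1486394) = -554757/2*1/1486394 = -79251/424684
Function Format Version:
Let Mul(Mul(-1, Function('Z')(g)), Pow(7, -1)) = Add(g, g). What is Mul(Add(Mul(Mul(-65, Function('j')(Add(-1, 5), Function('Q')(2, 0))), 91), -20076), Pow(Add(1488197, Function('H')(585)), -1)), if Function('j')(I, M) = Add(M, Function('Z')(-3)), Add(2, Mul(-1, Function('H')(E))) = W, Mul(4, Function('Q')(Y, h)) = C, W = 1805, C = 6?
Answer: Rational(-79251, 424684) ≈ -0.18661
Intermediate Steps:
Function('Q')(Y, h) = Rational(3, 2) (Function('Q')(Y, h) = Mul(Rational(1, 4), 6) = Rational(3, 2))
Function('H')(E) = -1803 (Function('H')(E) = Add(2, Mul(-1, 1805)) = Add(2, -1805) = -1803)
Function('Z')(g) = Mul(-14, g) (Function('Z')(g) = Mul(-7, Add(g, g)) = Mul(-7, Mul(2, g)) = Mul(-14, g))
Function('j')(I, M) = Add(42, M) (Function('j')(I, M) = Add(M, Mul(-14, -3)) = Add(M, 42) = Add(42, M))
Mul(Add(Mul(Mul(-65, Function('j')(Add(-1, 5), Function('Q')(2, 0))), 91), -20076), Pow(Add(1488197, Function('H')(585)), -1)) = Mul(Add(Mul(Mul(-65, Add(42, Rational(3, 2))), 91), -20076), Pow(Add(1488197, -1803), -1)) = Mul(Add(Mul(Mul(-65, Rational(87, 2)), 91), -20076), Pow(1486394, -1)) = Mul(Add(Mul(Rational(-5655, 2), 91), -20076), Rational(1, 1486394)) = Mul(Add(Rational(-514605, 2), -20076), Rational(1, 1486394)) = Mul(Rational(-554757, 2), Rational(1, 1486394)) = Rational(-79251, 424684)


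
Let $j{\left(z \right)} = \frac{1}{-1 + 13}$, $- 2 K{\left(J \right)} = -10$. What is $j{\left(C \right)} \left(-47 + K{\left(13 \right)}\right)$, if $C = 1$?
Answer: $- \frac{7}{2} \approx -3.5$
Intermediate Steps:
$K{\left(J \right)} = 5$ ($K{\left(J \right)} = \left(- \frac{1}{2}\right) \left(-10\right) = 5$)
$j{\left(z \right)} = \frac{1}{12}$
$j{\left(C \right)} \left(-47 + K{\left(13 \right)}\right) = \frac{-47 + 5}{12} = \frac{1}{12} \left(-42\right) = - \frac{7}{2}$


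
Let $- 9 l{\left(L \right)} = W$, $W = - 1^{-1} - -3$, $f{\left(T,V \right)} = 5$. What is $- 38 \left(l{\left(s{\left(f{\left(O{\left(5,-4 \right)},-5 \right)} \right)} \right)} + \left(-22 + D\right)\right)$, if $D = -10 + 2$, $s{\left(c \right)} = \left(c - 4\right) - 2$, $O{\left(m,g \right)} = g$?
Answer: $\frac{10336}{9} \approx 1148.4$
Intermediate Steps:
$s{\left(c \right)} = -6 + c$ ($s{\left(c \right)} = \left(-4 + c\right) - 2 = -6 + c$)
$D = -8$
$W = 2$ ($W = \left(-1\right) 1 + 3 = -1 + 3 = 2$)
$l{\left(L \right)} = - \frac{2}{9}$ ($l{\left(L \right)} = \left(- \frac{1}{9}\right) 2 = - \frac{2}{9}$)
$- 38 \left(l{\left(s{\left(f{\left(O{\left(5,-4 \right)},-5 \right)} \right)} \right)} + \left(-22 + D\right)\right) = - 38 \left(- \frac{2}{9} - 30\right) = \left(-38\right) \left(- \frac{272}{9}\right) = \frac{10336}{9}$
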